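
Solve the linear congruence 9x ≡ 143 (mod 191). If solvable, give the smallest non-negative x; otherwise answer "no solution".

First find gcd(9, 191):
191 = 21*9 + 2
9 = 4*2 + 1
2 = 2*1 + 0
gcd = 1, so a unique solution mod 191 exists.
Back-substitute for the Bézout coefficients:
1 = 9 − 4·2
1 = −4·191 + 85·9
So 9·(85) ≡ 1 (mod 191), giving 9⁻¹ ≡ 85.
x ≡ 9⁻¹·143 ≡ 85·143 ≡ 122 (mod 191).

122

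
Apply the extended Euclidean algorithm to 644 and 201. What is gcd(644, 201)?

Repeated division:
644 = 3·201 + 41
201 = 4·41 + 37
41 = 1·37 + 4
37 = 9·4 + 1
4 = 4·1 + 0
gcd(644, 201) = 1.
Working backward:
1 = 37 − 9·4
1 = −9·41 + 10·37
1 = 10·201 − 49·41
1 = −49·644 + 157·201
So 1 = (-49)·644 + (157)·201.

1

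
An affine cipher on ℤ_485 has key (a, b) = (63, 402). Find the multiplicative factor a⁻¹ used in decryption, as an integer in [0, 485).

77

Run Euclid on (485, 63):
485 = 7*63 + 44
63 = 1*44 + 19
44 = 2*19 + 6
19 = 3*6 + 1
6 = 6*1 + 0
gcd = 1, so the inverse exists. Back-substitute:
1 = 19 − 3·6
1 = −3·44 + 7·19
1 = 7·63 − 10·44
1 = −10·485 + 77·63
So 63·77 ≡ 1 (mod 485).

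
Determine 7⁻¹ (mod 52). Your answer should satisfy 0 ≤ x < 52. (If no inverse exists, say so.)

15

Extended Euclidean algorithm:
52 = 7×7 + 3
7 = 2×3 + 1
3 = 3×1 + 0
gcd = 1, so the inverse exists. Back-substitute:
1 = 7 − 2·3
1 = −2·52 + 15·7
So 7·15 ≡ 1 (mod 52).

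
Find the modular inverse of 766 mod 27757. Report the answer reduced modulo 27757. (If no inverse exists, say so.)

gcd(27757, 766) by repeated division:
27757 = 36*766 + 181
766 = 4*181 + 42
181 = 4*42 + 13
42 = 3*13 + 3
13 = 4*3 + 1
3 = 3*1 + 0
The gcd is 1. Working backward:
1 = 13 − 4·3
1 = −4·42 + 13·13
1 = 13·181 − 56·42
1 = −56·766 + 237·181
1 = 237·27757 − 8588·766
Thus 766·(-8588) ≡ 1 (mod 27757); reducing, -8588 mod 27757 = 19169.

19169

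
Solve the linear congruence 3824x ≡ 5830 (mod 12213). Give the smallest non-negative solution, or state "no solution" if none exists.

10739

First find gcd(3824, 12213):
12213 = 3×3824 + 741
3824 = 5×741 + 119
741 = 6×119 + 27
119 = 4×27 + 11
27 = 2×11 + 5
11 = 2×5 + 1
5 = 5×1 + 0
gcd = 1, so a unique solution mod 12213 exists.
Back-substitute for the Bézout coefficients:
1 = 11 − 2·5
1 = −2·27 + 5·11
1 = 5·119 − 22·27
1 = −22·741 + 137·119
1 = 137·3824 − 707·741
1 = −707·12213 + 2258·3824
So 3824·(2258) ≡ 1 (mod 12213), giving 3824⁻¹ ≡ 2258.
x ≡ 3824⁻¹·5830 ≡ 2258·5830 ≡ 10739 (mod 12213).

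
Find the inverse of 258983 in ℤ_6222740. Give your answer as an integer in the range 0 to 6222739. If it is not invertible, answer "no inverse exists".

1402467

Apply the Euclidean algorithm to 6222740 and 258983:
6222740 = 24×258983 + 7148
258983 = 36×7148 + 1655
7148 = 4×1655 + 528
1655 = 3×528 + 71
528 = 7×71 + 31
71 = 2×31 + 9
31 = 3×9 + 4
9 = 2×4 + 1
4 = 4×1 + 0
Since gcd(258983, 6222740) = 1, back-substitute to write 1 as a combination:
1 = 9 − 2·4
1 = −2·31 + 7·9
1 = 7·71 − 16·31
1 = −16·528 + 119·71
1 = 119·1655 − 373·528
1 = −373·7148 + 1611·1655
1 = 1611·258983 − 58369·7148
1 = −58369·6222740 + 1402467·258983
So 258983·1402467 ≡ 1 (mod 6222740).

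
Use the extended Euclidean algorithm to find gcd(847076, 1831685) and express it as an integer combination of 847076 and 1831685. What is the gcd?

1

Apply Euclid's algorithm to 1831685 and 847076:
1831685 = 2×847076 + 137533
847076 = 6×137533 + 21878
137533 = 6×21878 + 6265
21878 = 3×6265 + 3083
6265 = 2×3083 + 99
3083 = 31×99 + 14
99 = 7×14 + 1
14 = 14×1 + 0
gcd(847076, 1831685) = 1.
Back-substituting:
1 = 99 − 7·14
1 = −7·3083 + 218·99
1 = 218·6265 − 443·3083
1 = −443·21878 + 1547·6265
1 = 1547·137533 − 9725·21878
1 = −9725·847076 + 59897·137533
1 = 59897·1831685 − 129519·847076
So 1 = (59897)·1831685 + (-129519)·847076.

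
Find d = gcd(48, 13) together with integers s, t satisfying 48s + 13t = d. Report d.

Repeated division:
48 = 3*13 + 9
13 = 1*9 + 4
9 = 2*4 + 1
4 = 4*1 + 0
gcd(48, 13) = 1.
Working backward:
1 = 9 − 2·4
1 = −2·13 + 3·9
1 = 3·48 − 11·13
So 1 = (3)·48 + (-11)·13.

1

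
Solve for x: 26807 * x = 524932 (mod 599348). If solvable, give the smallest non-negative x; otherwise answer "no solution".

21036

First find gcd(26807, 599348):
599348 = 22·26807 + 9594
26807 = 2·9594 + 7619
9594 = 1·7619 + 1975
7619 = 3·1975 + 1694
1975 = 1·1694 + 281
1694 = 6·281 + 8
281 = 35·8 + 1
8 = 8·1 + 0
gcd = 1, so a unique solution mod 599348 exists.
Back-substitute for the Bézout coefficients:
1 = 281 − 35·8
1 = −35·1694 + 211·281
1 = 211·1975 − 246·1694
1 = −246·7619 + 949·1975
1 = 949·9594 − 1195·7619
1 = −1195·26807 + 3339·9594
1 = 3339·599348 − 74653·26807
So 26807·(-74653) ≡ 1 (mod 599348), giving 26807⁻¹ ≡ 524695.
x ≡ 26807⁻¹·524932 ≡ 524695·524932 ≡ 21036 (mod 599348).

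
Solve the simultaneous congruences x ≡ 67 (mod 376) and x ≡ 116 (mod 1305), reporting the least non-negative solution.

Write x = 67 + 376·k. Then 376·k ≡ 116 − 67 ≡ 49 (mod 1305).
Need 376⁻¹ mod 1305. Extended Euclid on (1305, 376):
1305 = 3×376 + 177
376 = 2×177 + 22
177 = 8×22 + 1
22 = 22×1 + 0
Back-substitute:
1 = 177 − 8·22
1 = −8·376 + 17·177
1 = 17·1305 − 59·376
376⁻¹ ≡ 1246 (mod 1305), so k ≡ 1246·49 ≡ 1024 (mod 1305).
x = 67 + 376·1024 = 385091.

385091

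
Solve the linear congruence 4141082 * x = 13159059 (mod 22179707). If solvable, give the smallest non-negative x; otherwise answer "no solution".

no solution

gcd(4141082, 22179707):
22179707 = 5*4141082 + 1474297
4141082 = 2*1474297 + 1192488
1474297 = 1*1192488 + 281809
1192488 = 4*281809 + 65252
281809 = 4*65252 + 20801
65252 = 3*20801 + 2849
20801 = 7*2849 + 858
2849 = 3*858 + 275
858 = 3*275 + 33
275 = 8*33 + 11
33 = 3*11 + 0
gcd = 11, but 11 ∤ 13159059, so the congruence has no solution.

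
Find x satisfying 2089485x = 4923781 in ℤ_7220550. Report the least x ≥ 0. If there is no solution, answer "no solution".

no solution

gcd(2089485, 7220550):
7220550 = 3×2089485 + 952095
2089485 = 2×952095 + 185295
952095 = 5×185295 + 25620
185295 = 7×25620 + 5955
25620 = 4×5955 + 1800
5955 = 3×1800 + 555
1800 = 3×555 + 135
555 = 4×135 + 15
135 = 9×15 + 0
gcd = 15, but 15 ∤ 4923781, so the congruence has no solution.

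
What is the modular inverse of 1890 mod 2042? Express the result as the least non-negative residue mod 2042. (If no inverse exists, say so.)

Euclidean algorithm on 2042, 1890:
2042 = 1*1890 + 152
1890 = 12*152 + 66
152 = 2*66 + 20
66 = 3*20 + 6
20 = 3*6 + 2
6 = 3*2 + 0
gcd(1890, 2042) = 2 ≠ 1, so 1890 has no multiplicative inverse modulo 2042.

no inverse exists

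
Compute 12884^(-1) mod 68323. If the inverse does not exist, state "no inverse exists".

15002

Run Euclid on (68323, 12884):
68323 = 5*12884 + 3903
12884 = 3*3903 + 1175
3903 = 3*1175 + 378
1175 = 3*378 + 41
378 = 9*41 + 9
41 = 4*9 + 5
9 = 1*5 + 4
5 = 1*4 + 1
4 = 4*1 + 0
The gcd is 1. Working backward:
1 = 5 − 4
1 = −9 + 2·5
1 = 2·41 − 9·9
1 = −9·378 + 83·41
1 = 83·1175 − 258·378
1 = −258·3903 + 857·1175
1 = 857·12884 − 2829·3903
1 = −2829·68323 + 15002·12884
So 12884·15002 ≡ 1 (mod 68323).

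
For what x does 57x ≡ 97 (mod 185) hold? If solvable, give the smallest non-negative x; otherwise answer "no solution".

151

First find gcd(57, 185):
185 = 3·57 + 14
57 = 4·14 + 1
14 = 14·1 + 0
gcd = 1, so a unique solution mod 185 exists.
Back-substitute for the Bézout coefficients:
1 = 57 − 4·14
1 = −4·185 + 13·57
So 57·(13) ≡ 1 (mod 185), giving 57⁻¹ ≡ 13.
x ≡ 57⁻¹·97 ≡ 13·97 ≡ 151 (mod 185).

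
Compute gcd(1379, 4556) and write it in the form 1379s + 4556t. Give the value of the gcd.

Apply Euclid's algorithm to 4556 and 1379:
4556 = 3·1379 + 419
1379 = 3·419 + 122
419 = 3·122 + 53
122 = 2·53 + 16
53 = 3·16 + 5
16 = 3·5 + 1
5 = 5·1 + 0
gcd(1379, 4556) = 1.
Express as a combination:
1 = 16 − 3·5
1 = −3·53 + 10·16
1 = 10·122 − 23·53
1 = −23·419 + 79·122
1 = 79·1379 − 260·419
1 = −260·4556 + 859·1379
So 1 = (-260)·4556 + (859)·1379.

1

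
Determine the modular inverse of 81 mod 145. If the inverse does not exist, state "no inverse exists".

111

gcd(145, 81) by repeated division:
145 = 1·81 + 64
81 = 1·64 + 17
64 = 3·17 + 13
17 = 1·13 + 4
13 = 3·4 + 1
4 = 4·1 + 0
gcd = 1, so the inverse exists. Back-substitute:
1 = 13 − 3·4
1 = −3·17 + 4·13
1 = 4·64 − 15·17
1 = −15·81 + 19·64
1 = 19·145 − 34·81
Hence 81⁻¹ ≡ -34 ≡ 111 (mod 145).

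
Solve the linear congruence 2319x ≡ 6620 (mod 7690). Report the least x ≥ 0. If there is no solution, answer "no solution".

First find gcd(2319, 7690):
7690 = 3*2319 + 733
2319 = 3*733 + 120
733 = 6*120 + 13
120 = 9*13 + 3
13 = 4*3 + 1
3 = 3*1 + 0
gcd = 1, so a unique solution mod 7690 exists.
Back-substitute for the Bézout coefficients:
1 = 13 − 4·3
1 = −4·120 + 37·13
1 = 37·733 − 226·120
1 = −226·2319 + 715·733
1 = 715·7690 − 2371·2319
So 2319·(-2371) ≡ 1 (mod 7690), giving 2319⁻¹ ≡ 5319.
x ≡ 2319⁻¹·6620 ≡ 5319·6620 ≡ 6960 (mod 7690).

6960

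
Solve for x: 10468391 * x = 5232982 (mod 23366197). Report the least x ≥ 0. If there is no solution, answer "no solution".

First find gcd(10468391, 23366197):
23366197 = 2×10468391 + 2429415
10468391 = 4×2429415 + 750731
2429415 = 3×750731 + 177222
750731 = 4×177222 + 41843
177222 = 4×41843 + 9850
41843 = 4×9850 + 2443
9850 = 4×2443 + 78
2443 = 31×78 + 25
78 = 3×25 + 3
25 = 8×3 + 1
3 = 3×1 + 0
gcd = 1, so a unique solution mod 23366197 exists.
Back-substitute for the Bézout coefficients:
1 = 25 − 8·3
1 = −8·78 + 25·25
1 = 25·2443 − 783·78
1 = −783·9850 + 3157·2443
1 = 3157·41843 − 13411·9850
1 = −13411·177222 + 56801·41843
1 = 56801·750731 − 240615·177222
1 = −240615·2429415 + 778646·750731
1 = 778646·10468391 − 3355199·2429415
1 = −3355199·23366197 + 7489044·10468391
So 10468391·(7489044) ≡ 1 (mod 23366197), giving 10468391⁻¹ ≡ 7489044.
x ≡ 10468391⁻¹·5232982 ≡ 7489044·5232982 ≡ 13178838 (mod 23366197).

13178838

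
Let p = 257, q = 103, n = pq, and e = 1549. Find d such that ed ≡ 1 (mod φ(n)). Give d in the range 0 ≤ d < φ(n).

12997

φ(n) = (p−1)(q−1) = 256·102 = 26112.
Need d with 1549·d ≡ 1 (mod 26112). Apply the extended Euclidean algorithm:
26112 = 16*1549 + 1328
1549 = 1*1328 + 221
1328 = 6*221 + 2
221 = 110*2 + 1
2 = 2*1 + 0
Back-substitute:
1 = 221 − 110·2
1 = −110·1328 + 661·221
1 = 661·1549 − 771·1328
1 = −771·26112 + 12997·1549
So 1549·12997 ≡ 1 (mod 26112), hence d = 12997.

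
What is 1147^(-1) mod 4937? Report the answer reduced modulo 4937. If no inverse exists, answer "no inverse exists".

Extended Euclidean algorithm:
4937 = 4×1147 + 349
1147 = 3×349 + 100
349 = 3×100 + 49
100 = 2×49 + 2
49 = 24×2 + 1
2 = 2×1 + 0
gcd = 1, so the inverse exists. Back-substitute:
1 = 49 − 24·2
1 = −24·100 + 49·49
1 = 49·349 − 171·100
1 = −171·1147 + 562·349
1 = 562·4937 − 2419·1147
So 1147·(-2419) ≡ 1 (mod 4937), and -2419 ≡ 2518 (mod 4937).

2518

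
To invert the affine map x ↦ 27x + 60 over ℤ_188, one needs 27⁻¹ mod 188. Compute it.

7

Run Euclid on (188, 27):
188 = 6*27 + 26
27 = 1*26 + 1
26 = 26*1 + 0
gcd = 1, so the inverse exists. Back-substitute:
1 = 27 − 26
1 = −188 + 7·27
So 27·7 ≡ 1 (mod 188).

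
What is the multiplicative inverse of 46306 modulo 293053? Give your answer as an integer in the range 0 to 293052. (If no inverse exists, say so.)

106036

Apply the Euclidean algorithm to 293053 and 46306:
293053 = 6×46306 + 15217
46306 = 3×15217 + 655
15217 = 23×655 + 152
655 = 4×152 + 47
152 = 3×47 + 11
47 = 4×11 + 3
11 = 3×3 + 2
3 = 1×2 + 1
2 = 2×1 + 0
Since gcd(46306, 293053) = 1, back-substitute to write 1 as a combination:
1 = 3 − 2
1 = −11 + 4·3
1 = 4·47 − 17·11
1 = −17·152 + 55·47
1 = 55·655 − 237·152
1 = −237·15217 + 5506·655
1 = 5506·46306 − 16755·15217
1 = −16755·293053 + 106036·46306
So 46306·106036 ≡ 1 (mod 293053).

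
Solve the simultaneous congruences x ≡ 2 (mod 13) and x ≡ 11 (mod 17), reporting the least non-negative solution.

Write x = 2 + 13·k. Then 13·k ≡ 11 − 2 ≡ 9 (mod 17).
Need 13⁻¹ mod 17. Extended Euclid on (17, 13):
17 = 1×13 + 4
13 = 3×4 + 1
4 = 4×1 + 0
Back-substitute:
1 = 13 − 3·4
1 = −3·17 + 4·13
13⁻¹ ≡ 4 (mod 17), so k ≡ 4·9 ≡ 2 (mod 17).
x = 2 + 13·2 = 28.

28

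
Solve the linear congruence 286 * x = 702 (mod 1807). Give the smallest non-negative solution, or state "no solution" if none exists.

53

First find gcd(286, 1807):
1807 = 6*286 + 91
286 = 3*91 + 13
91 = 7*13 + 0
gcd = 13 and 13 | 702, so solutions exist. Divide through by 13: 22x ≡ 54 (mod 139).
Now find 22⁻¹ mod 139:
139 = 6×22 + 7
22 = 3×7 + 1
7 = 7×1 + 0
Back-substitute:
1 = 22 − 3·7
1 = −3·139 + 19·22
So 22⁻¹ ≡ 19 (mod 139).
Then x ≡ 19·54 ≡ 53 (mod 139); the smallest non-negative solution is x = 53.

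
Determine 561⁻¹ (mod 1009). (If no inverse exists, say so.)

gcd(1009, 561) by repeated division:
1009 = 1·561 + 448
561 = 1·448 + 113
448 = 3·113 + 109
113 = 1·109 + 4
109 = 27·4 + 1
4 = 4·1 + 0
Since gcd(561, 1009) = 1, back-substitute to write 1 as a combination:
1 = 109 − 27·4
1 = −27·113 + 28·109
1 = 28·448 − 111·113
1 = −111·561 + 139·448
1 = 139·1009 − 250·561
Hence 561⁻¹ ≡ -250 ≡ 759 (mod 1009).

759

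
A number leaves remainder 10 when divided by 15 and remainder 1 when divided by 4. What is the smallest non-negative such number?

Write x = 10 + 15·k. Then 15·k ≡ 1 − 10 ≡ 3 (mod 4).
Need 15⁻¹ mod 4. Extended Euclid on (4, 3):
4 = 1·3 + 1
3 = 3·1 + 0
Back-substitute:
1 = 4 − 3
15⁻¹ ≡ 3 (mod 4), so k ≡ 3·3 ≡ 1 (mod 4).
x = 10 + 15·1 = 25.

25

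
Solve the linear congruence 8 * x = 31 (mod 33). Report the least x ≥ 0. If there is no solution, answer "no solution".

First find gcd(8, 33):
33 = 4×8 + 1
8 = 8×1 + 0
gcd = 1, so a unique solution mod 33 exists.
Back-substitute for the Bézout coefficients:
1 = 33 − 4·8
So 8·(-4) ≡ 1 (mod 33), giving 8⁻¹ ≡ 29.
x ≡ 8⁻¹·31 ≡ 29·31 ≡ 8 (mod 33).

8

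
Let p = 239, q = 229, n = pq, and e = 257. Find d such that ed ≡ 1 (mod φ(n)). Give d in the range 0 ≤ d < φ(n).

26393

φ(n) = (p−1)(q−1) = 238·228 = 54264.
Need d with 257·d ≡ 1 (mod 54264). Apply the extended Euclidean algorithm:
54264 = 211·257 + 37
257 = 6·37 + 35
37 = 1·35 + 2
35 = 17·2 + 1
2 = 2·1 + 0
Back-substitute:
1 = 35 − 17·2
1 = −17·37 + 18·35
1 = 18·257 − 125·37
1 = −125·54264 + 26393·257
So 257·26393 ≡ 1 (mod 54264), hence d = 26393.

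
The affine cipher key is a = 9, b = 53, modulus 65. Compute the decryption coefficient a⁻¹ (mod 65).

Run Euclid on (65, 9):
65 = 7×9 + 2
9 = 4×2 + 1
2 = 2×1 + 0
Since gcd(9, 65) = 1, back-substitute to write 1 as a combination:
1 = 9 − 4·2
1 = −4·65 + 29·9
So 9·29 ≡ 1 (mod 65).

29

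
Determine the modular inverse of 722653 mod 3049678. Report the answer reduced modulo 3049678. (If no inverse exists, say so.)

89631

Extended Euclidean algorithm:
3049678 = 4*722653 + 159066
722653 = 4*159066 + 86389
159066 = 1*86389 + 72677
86389 = 1*72677 + 13712
72677 = 5*13712 + 4117
13712 = 3*4117 + 1361
4117 = 3*1361 + 34
1361 = 40*34 + 1
34 = 34*1 + 0
Since gcd(722653, 3049678) = 1, back-substitute to write 1 as a combination:
1 = 1361 − 40·34
1 = −40·4117 + 121·1361
1 = 121·13712 − 403·4117
1 = −403·72677 + 2136·13712
1 = 2136·86389 − 2539·72677
1 = −2539·159066 + 4675·86389
1 = 4675·722653 − 21239·159066
1 = −21239·3049678 + 89631·722653
So 722653·89631 ≡ 1 (mod 3049678).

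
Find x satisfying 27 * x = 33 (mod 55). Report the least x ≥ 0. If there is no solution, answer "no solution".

First find gcd(27, 55):
55 = 2*27 + 1
27 = 27*1 + 0
gcd = 1, so a unique solution mod 55 exists.
Back-substitute for the Bézout coefficients:
1 = 55 − 2·27
So 27·(-2) ≡ 1 (mod 55), giving 27⁻¹ ≡ 53.
x ≡ 27⁻¹·33 ≡ 53·33 ≡ 44 (mod 55).

44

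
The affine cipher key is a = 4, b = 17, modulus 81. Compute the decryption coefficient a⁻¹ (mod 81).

61

Apply the Euclidean algorithm to 81 and 4:
81 = 20*4 + 1
4 = 4*1 + 0
The gcd is 1. Working backward:
1 = 81 − 20·4
So 4·(-20) ≡ 1 (mod 81), and -20 ≡ 61 (mod 81).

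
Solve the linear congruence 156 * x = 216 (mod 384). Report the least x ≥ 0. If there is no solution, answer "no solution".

26

First find gcd(156, 384):
384 = 2·156 + 72
156 = 2·72 + 12
72 = 6·12 + 0
gcd = 12 and 12 | 216, so solutions exist. Divide through by 12: 13x ≡ 18 (mod 32).
Now find 13⁻¹ mod 32:
32 = 2×13 + 6
13 = 2×6 + 1
6 = 6×1 + 0
Back-substitute:
1 = 13 − 2·6
1 = −2·32 + 5·13
So 13⁻¹ ≡ 5 (mod 32).
Then x ≡ 5·18 ≡ 26 (mod 32); the smallest non-negative solution is x = 26.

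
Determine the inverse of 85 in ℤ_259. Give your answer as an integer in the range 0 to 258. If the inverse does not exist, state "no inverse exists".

Extended Euclidean algorithm:
259 = 3*85 + 4
85 = 21*4 + 1
4 = 4*1 + 0
The gcd is 1. Working backward:
1 = 85 − 21·4
1 = −21·259 + 64·85
So 85·64 ≡ 1 (mod 259).

64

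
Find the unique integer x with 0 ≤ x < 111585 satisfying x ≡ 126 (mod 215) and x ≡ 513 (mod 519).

Write x = 126 + 215·k. Then 215·k ≡ 513 − 126 ≡ 387 (mod 519).
Need 215⁻¹ mod 519. Extended Euclid on (519, 215):
519 = 2·215 + 89
215 = 2·89 + 37
89 = 2·37 + 15
37 = 2·15 + 7
15 = 2·7 + 1
7 = 7·1 + 0
Back-substitute:
1 = 15 − 2·7
1 = −2·37 + 5·15
1 = 5·89 − 12·37
1 = −12·215 + 29·89
1 = 29·519 − 70·215
215⁻¹ ≡ 449 (mod 519), so k ≡ 449·387 ≡ 417 (mod 519).
x = 126 + 215·417 = 89781.

89781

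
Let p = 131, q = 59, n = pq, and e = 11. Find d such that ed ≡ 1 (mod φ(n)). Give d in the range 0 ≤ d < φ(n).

1371

φ(n) = (p−1)(q−1) = 130·58 = 7540.
Need d with 11·d ≡ 1 (mod 7540). Apply the extended Euclidean algorithm:
7540 = 685*11 + 5
11 = 2*5 + 1
5 = 5*1 + 0
Back-substitute:
1 = 11 − 2·5
1 = −2·7540 + 1371·11
So 11·1371 ≡ 1 (mod 7540), hence d = 1371.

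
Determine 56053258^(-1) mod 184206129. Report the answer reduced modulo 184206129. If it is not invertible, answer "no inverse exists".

141570712

Extended Euclidean algorithm:
184206129 = 3·56053258 + 16046355
56053258 = 3·16046355 + 7914193
16046355 = 2·7914193 + 217969
7914193 = 36·217969 + 67309
217969 = 3·67309 + 16042
67309 = 4·16042 + 3141
16042 = 5·3141 + 337
3141 = 9·337 + 108
337 = 3·108 + 13
108 = 8·13 + 4
13 = 3·4 + 1
4 = 4·1 + 0
Since gcd(56053258, 184206129) = 1, back-substitute to write 1 as a combination:
1 = 13 − 3·4
1 = −3·108 + 25·13
1 = 25·337 − 78·108
1 = −78·3141 + 727·337
1 = 727·16042 − 3713·3141
1 = −3713·67309 + 15579·16042
1 = 15579·217969 − 50450·67309
1 = −50450·7914193 + 1831779·217969
1 = 1831779·16046355 − 3714008·7914193
1 = −3714008·56053258 + 12973803·16046355
1 = 12973803·184206129 − 42635417·56053258
Thus 56053258·(-42635417) ≡ 1 (mod 184206129); reducing, -42635417 mod 184206129 = 141570712.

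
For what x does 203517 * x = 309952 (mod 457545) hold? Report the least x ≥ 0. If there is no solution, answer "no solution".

gcd(203517, 457545):
457545 = 2·203517 + 50511
203517 = 4·50511 + 1473
50511 = 34·1473 + 429
1473 = 3·429 + 186
429 = 2·186 + 57
186 = 3·57 + 15
57 = 3·15 + 12
15 = 1·12 + 3
12 = 4·3 + 0
gcd = 3, but 3 ∤ 309952, so the congruence has no solution.

no solution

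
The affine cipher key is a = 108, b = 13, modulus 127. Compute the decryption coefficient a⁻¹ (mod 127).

20

Extended Euclidean algorithm:
127 = 1*108 + 19
108 = 5*19 + 13
19 = 1*13 + 6
13 = 2*6 + 1
6 = 6*1 + 0
The gcd is 1. Working backward:
1 = 13 − 2·6
1 = −2·19 + 3·13
1 = 3·108 − 17·19
1 = −17·127 + 20·108
So 108·20 ≡ 1 (mod 127).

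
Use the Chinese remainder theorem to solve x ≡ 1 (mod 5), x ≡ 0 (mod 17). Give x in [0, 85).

Write x = 1 + 5·k. Then 5·k ≡ 0 − 1 ≡ 16 (mod 17).
Need 5⁻¹ mod 17. Extended Euclid on (17, 5):
17 = 3×5 + 2
5 = 2×2 + 1
2 = 2×1 + 0
Back-substitute:
1 = 5 − 2·2
1 = −2·17 + 7·5
5⁻¹ ≡ 7 (mod 17), so k ≡ 7·16 ≡ 10 (mod 17).
x = 1 + 5·10 = 51.

51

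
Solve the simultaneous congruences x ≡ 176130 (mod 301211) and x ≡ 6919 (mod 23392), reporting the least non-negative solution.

1561352743

Write x = 176130 + 301211·k. Then 301211·k ≡ 6919 − 176130 ≡ 17925 (mod 23392).
Need 301211⁻¹ mod 23392. Extended Euclid on (23392, 20507):
23392 = 1*20507 + 2885
20507 = 7*2885 + 312
2885 = 9*312 + 77
312 = 4*77 + 4
77 = 19*4 + 1
4 = 4*1 + 0
Back-substitute:
1 = 77 − 19·4
1 = −19·312 + 77·77
1 = 77·2885 − 712·312
1 = −712·20507 + 5061·2885
1 = 5061·23392 − 5773·20507
301211⁻¹ ≡ 17619 (mod 23392), so k ≡ 17619·17925 ≡ 5183 (mod 23392).
x = 176130 + 301211·5183 = 1561352743.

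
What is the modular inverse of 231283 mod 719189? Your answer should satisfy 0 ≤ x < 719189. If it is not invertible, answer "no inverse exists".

494038

Run Euclid on (719189, 231283):
719189 = 3*231283 + 25340
231283 = 9*25340 + 3223
25340 = 7*3223 + 2779
3223 = 1*2779 + 444
2779 = 6*444 + 115
444 = 3*115 + 99
115 = 1*99 + 16
99 = 6*16 + 3
16 = 5*3 + 1
3 = 3*1 + 0
Since gcd(231283, 719189) = 1, back-substitute to write 1 as a combination:
1 = 16 − 5·3
1 = −5·99 + 31·16
1 = 31·115 − 36·99
1 = −36·444 + 139·115
1 = 139·2779 − 870·444
1 = −870·3223 + 1009·2779
1 = 1009·25340 − 7933·3223
1 = −7933·231283 + 72406·25340
1 = 72406·719189 − 225151·231283
Thus 231283·(-225151) ≡ 1 (mod 719189); reducing, -225151 mod 719189 = 494038.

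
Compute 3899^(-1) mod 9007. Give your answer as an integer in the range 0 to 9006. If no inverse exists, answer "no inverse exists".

Run Euclid on (9007, 3899):
9007 = 2*3899 + 1209
3899 = 3*1209 + 272
1209 = 4*272 + 121
272 = 2*121 + 30
121 = 4*30 + 1
30 = 30*1 + 0
gcd = 1, so the inverse exists. Back-substitute:
1 = 121 − 4·30
1 = −4·272 + 9·121
1 = 9·1209 − 40·272
1 = −40·3899 + 129·1209
1 = 129·9007 − 298·3899
Thus 3899·(-298) ≡ 1 (mod 9007); reducing, -298 mod 9007 = 8709.

8709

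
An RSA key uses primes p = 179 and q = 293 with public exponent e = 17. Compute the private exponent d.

36689

φ(n) = (p−1)(q−1) = 178·292 = 51976.
Need d with 17·d ≡ 1 (mod 51976). Apply the extended Euclidean algorithm:
51976 = 3057×17 + 7
17 = 2×7 + 3
7 = 2×3 + 1
3 = 3×1 + 0
Back-substitute:
1 = 7 − 2·3
1 = −2·17 + 5·7
1 = 5·51976 − 15287·17
So 17·(-15287) ≡ 1 (mod 51976), hence d ≡ -15287 ≡ 36689 (mod 51976).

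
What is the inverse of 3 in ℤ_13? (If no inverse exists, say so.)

9

gcd(13, 3) by repeated division:
13 = 4·3 + 1
3 = 3·1 + 0
gcd = 1, so the inverse exists. Back-substitute:
1 = 13 − 4·3
So 3·(-4) ≡ 1 (mod 13), and -4 ≡ 9 (mod 13).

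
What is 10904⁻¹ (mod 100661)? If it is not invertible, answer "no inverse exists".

77499

Run Euclid on (100661, 10904):
100661 = 9×10904 + 2525
10904 = 4×2525 + 804
2525 = 3×804 + 113
804 = 7×113 + 13
113 = 8×13 + 9
13 = 1×9 + 4
9 = 2×4 + 1
4 = 4×1 + 0
gcd = 1, so the inverse exists. Back-substitute:
1 = 9 − 2·4
1 = −2·13 + 3·9
1 = 3·113 − 26·13
1 = −26·804 + 185·113
1 = 185·2525 − 581·804
1 = −581·10904 + 2509·2525
1 = 2509·100661 − 23162·10904
Thus 10904·(-23162) ≡ 1 (mod 100661); reducing, -23162 mod 100661 = 77499.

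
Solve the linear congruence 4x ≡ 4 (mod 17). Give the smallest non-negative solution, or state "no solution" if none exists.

First find gcd(4, 17):
17 = 4·4 + 1
4 = 4·1 + 0
gcd = 1, so a unique solution mod 17 exists.
Back-substitute for the Bézout coefficients:
1 = 17 − 4·4
So 4·(-4) ≡ 1 (mod 17), giving 4⁻¹ ≡ 13.
x ≡ 4⁻¹·4 ≡ 13·4 ≡ 1 (mod 17).

1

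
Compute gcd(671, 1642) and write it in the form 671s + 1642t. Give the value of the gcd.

1

Repeated division:
1642 = 2·671 + 300
671 = 2·300 + 71
300 = 4·71 + 16
71 = 4·16 + 7
16 = 2·7 + 2
7 = 3·2 + 1
2 = 2·1 + 0
gcd(671, 1642) = 1.
Working backward:
1 = 7 − 3·2
1 = −3·16 + 7·7
1 = 7·71 − 31·16
1 = −31·300 + 131·71
1 = 131·671 − 293·300
1 = −293·1642 + 717·671
So 1 = (-293)·1642 + (717)·671.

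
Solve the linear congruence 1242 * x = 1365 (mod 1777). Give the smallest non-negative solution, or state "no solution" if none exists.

778

First find gcd(1242, 1777):
1777 = 1×1242 + 535
1242 = 2×535 + 172
535 = 3×172 + 19
172 = 9×19 + 1
19 = 19×1 + 0
gcd = 1, so a unique solution mod 1777 exists.
Back-substitute for the Bézout coefficients:
1 = 172 − 9·19
1 = −9·535 + 28·172
1 = 28·1242 − 65·535
1 = −65·1777 + 93·1242
So 1242·(93) ≡ 1 (mod 1777), giving 1242⁻¹ ≡ 93.
x ≡ 1242⁻¹·1365 ≡ 93·1365 ≡ 778 (mod 1777).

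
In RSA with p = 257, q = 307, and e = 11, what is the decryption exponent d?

14243

φ(n) = (p−1)(q−1) = 256·306 = 78336.
Need d with 11·d ≡ 1 (mod 78336). Apply the extended Euclidean algorithm:
78336 = 7121·11 + 5
11 = 2·5 + 1
5 = 5·1 + 0
Back-substitute:
1 = 11 − 2·5
1 = −2·78336 + 14243·11
So 11·14243 ≡ 1 (mod 78336), hence d = 14243.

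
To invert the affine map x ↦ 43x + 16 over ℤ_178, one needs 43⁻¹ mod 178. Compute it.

29

Run Euclid on (178, 43):
178 = 4*43 + 6
43 = 7*6 + 1
6 = 6*1 + 0
gcd = 1, so the inverse exists. Back-substitute:
1 = 43 − 7·6
1 = −7·178 + 29·43
So 43·29 ≡ 1 (mod 178).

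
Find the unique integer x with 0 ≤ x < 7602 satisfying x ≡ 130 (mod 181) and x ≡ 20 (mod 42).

Write x = 130 + 181·k. Then 181·k ≡ 20 − 130 ≡ 16 (mod 42).
Need 181⁻¹ mod 42. Extended Euclid on (42, 13):
42 = 3*13 + 3
13 = 4*3 + 1
3 = 3*1 + 0
Back-substitute:
1 = 13 − 4·3
1 = −4·42 + 13·13
181⁻¹ ≡ 13 (mod 42), so k ≡ 13·16 ≡ 40 (mod 42).
x = 130 + 181·40 = 7370.

7370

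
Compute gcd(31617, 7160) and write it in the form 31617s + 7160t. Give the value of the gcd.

1

Apply Euclid's algorithm to 31617 and 7160:
31617 = 4*7160 + 2977
7160 = 2*2977 + 1206
2977 = 2*1206 + 565
1206 = 2*565 + 76
565 = 7*76 + 33
76 = 2*33 + 10
33 = 3*10 + 3
10 = 3*3 + 1
3 = 3*1 + 0
gcd(31617, 7160) = 1.
Working backward:
1 = 10 − 3·3
1 = −3·33 + 10·10
1 = 10·76 − 23·33
1 = −23·565 + 171·76
1 = 171·1206 − 365·565
1 = −365·2977 + 901·1206
1 = 901·7160 − 2167·2977
1 = −2167·31617 + 9569·7160
So 1 = (-2167)·31617 + (9569)·7160.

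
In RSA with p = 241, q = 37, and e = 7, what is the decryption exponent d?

3703

φ(n) = (p−1)(q−1) = 240·36 = 8640.
Need d with 7·d ≡ 1 (mod 8640). Apply the extended Euclidean algorithm:
8640 = 1234·7 + 2
7 = 3·2 + 1
2 = 2·1 + 0
Back-substitute:
1 = 7 − 3·2
1 = −3·8640 + 3703·7
So 7·3703 ≡ 1 (mod 8640), hence d = 3703.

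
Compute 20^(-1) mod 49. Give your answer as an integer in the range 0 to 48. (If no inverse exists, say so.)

27

gcd(49, 20) by repeated division:
49 = 2*20 + 9
20 = 2*9 + 2
9 = 4*2 + 1
2 = 2*1 + 0
The gcd is 1. Working backward:
1 = 9 − 4·2
1 = −4·20 + 9·9
1 = 9·49 − 22·20
So 20·(-22) ≡ 1 (mod 49), and -22 ≡ 27 (mod 49).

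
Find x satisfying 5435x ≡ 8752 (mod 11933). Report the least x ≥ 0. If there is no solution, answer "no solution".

First find gcd(5435, 11933):
11933 = 2×5435 + 1063
5435 = 5×1063 + 120
1063 = 8×120 + 103
120 = 1×103 + 17
103 = 6×17 + 1
17 = 17×1 + 0
gcd = 1, so a unique solution mod 11933 exists.
Back-substitute for the Bézout coefficients:
1 = 103 − 6·17
1 = −6·120 + 7·103
1 = 7·1063 − 62·120
1 = −62·5435 + 317·1063
1 = 317·11933 − 696·5435
So 5435·(-696) ≡ 1 (mod 11933), giving 5435⁻¹ ≡ 11237.
x ≡ 5435⁻¹·8752 ≡ 11237·8752 ≡ 6371 (mod 11933).

6371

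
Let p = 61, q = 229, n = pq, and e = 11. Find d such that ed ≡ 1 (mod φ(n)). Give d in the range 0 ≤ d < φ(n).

φ(n) = (p−1)(q−1) = 60·228 = 13680.
Need d with 11·d ≡ 1 (mod 13680). Apply the extended Euclidean algorithm:
13680 = 1243·11 + 7
11 = 1·7 + 4
7 = 1·4 + 3
4 = 1·3 + 1
3 = 3·1 + 0
Back-substitute:
1 = 4 − 3
1 = −7 + 2·4
1 = 2·11 − 3·7
1 = −3·13680 + 3731·11
So 11·3731 ≡ 1 (mod 13680), hence d = 3731.

3731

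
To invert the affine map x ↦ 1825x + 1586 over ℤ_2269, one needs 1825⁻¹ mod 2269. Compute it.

741

Run Euclid on (2269, 1825):
2269 = 1·1825 + 444
1825 = 4·444 + 49
444 = 9·49 + 3
49 = 16·3 + 1
3 = 3·1 + 0
Since gcd(1825, 2269) = 1, back-substitute to write 1 as a combination:
1 = 49 − 16·3
1 = −16·444 + 145·49
1 = 145·1825 − 596·444
1 = −596·2269 + 741·1825
So 1825·741 ≡ 1 (mod 2269).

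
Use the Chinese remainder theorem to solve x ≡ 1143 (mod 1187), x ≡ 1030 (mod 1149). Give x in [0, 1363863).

751327

Write x = 1143 + 1187·k. Then 1187·k ≡ 1030 − 1143 ≡ 1036 (mod 1149).
Need 1187⁻¹ mod 1149. Extended Euclid on (1149, 38):
1149 = 30×38 + 9
38 = 4×9 + 2
9 = 4×2 + 1
2 = 2×1 + 0
Back-substitute:
1 = 9 − 4·2
1 = −4·38 + 17·9
1 = 17·1149 − 514·38
1187⁻¹ ≡ 635 (mod 1149), so k ≡ 635·1036 ≡ 632 (mod 1149).
x = 1143 + 1187·632 = 751327.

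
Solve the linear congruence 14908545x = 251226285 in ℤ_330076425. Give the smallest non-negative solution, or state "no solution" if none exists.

11865618

First find gcd(14908545, 330076425):
330076425 = 22×14908545 + 2088435
14908545 = 7×2088435 + 289500
2088435 = 7×289500 + 61935
289500 = 4×61935 + 41760
61935 = 1×41760 + 20175
41760 = 2×20175 + 1410
20175 = 14×1410 + 435
1410 = 3×435 + 105
435 = 4×105 + 15
105 = 7×15 + 0
gcd = 15 and 15 | 251226285, so solutions exist. Divide through by 15: 993903x ≡ 16748419 (mod 22005095).
Now find 993903⁻¹ mod 22005095:
22005095 = 22*993903 + 139229
993903 = 7*139229 + 19300
139229 = 7*19300 + 4129
19300 = 4*4129 + 2784
4129 = 1*2784 + 1345
2784 = 2*1345 + 94
1345 = 14*94 + 29
94 = 3*29 + 7
29 = 4*7 + 1
7 = 7*1 + 0
Back-substitute:
1 = 29 − 4·7
1 = −4·94 + 13·29
1 = 13·1345 − 186·94
1 = −186·2784 + 385·1345
1 = 385·4129 − 571·2784
1 = −571·19300 + 2669·4129
1 = 2669·139229 − 19254·19300
1 = −19254·993903 + 137447·139229
1 = 137447·22005095 − 3043088·993903
So 993903·(-3043088) ≡ 1 (mod 22005095), i.e. 993903⁻¹ ≡ 18962007.
Then x ≡ 18962007·16748419 ≡ 11865618 (mod 22005095); the smallest non-negative solution is x = 11865618.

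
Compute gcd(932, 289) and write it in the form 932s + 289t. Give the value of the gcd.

1

Euclidean algorithm:
932 = 3*289 + 65
289 = 4*65 + 29
65 = 2*29 + 7
29 = 4*7 + 1
7 = 7*1 + 0
gcd(932, 289) = 1.
Back-substituting:
1 = 29 − 4·7
1 = −4·65 + 9·29
1 = 9·289 − 40·65
1 = −40·932 + 129·289
So 1 = (-40)·932 + (129)·289.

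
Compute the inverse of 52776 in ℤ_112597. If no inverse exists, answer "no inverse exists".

26547

Apply the Euclidean algorithm to 112597 and 52776:
112597 = 2×52776 + 7045
52776 = 7×7045 + 3461
7045 = 2×3461 + 123
3461 = 28×123 + 17
123 = 7×17 + 4
17 = 4×4 + 1
4 = 4×1 + 0
The gcd is 1. Working backward:
1 = 17 − 4·4
1 = −4·123 + 29·17
1 = 29·3461 − 816·123
1 = −816·7045 + 1661·3461
1 = 1661·52776 − 12443·7045
1 = −12443·112597 + 26547·52776
So 52776·26547 ≡ 1 (mod 112597).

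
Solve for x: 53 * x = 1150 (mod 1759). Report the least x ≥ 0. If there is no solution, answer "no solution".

First find gcd(53, 1759):
1759 = 33*53 + 10
53 = 5*10 + 3
10 = 3*3 + 1
3 = 3*1 + 0
gcd = 1, so a unique solution mod 1759 exists.
Back-substitute for the Bézout coefficients:
1 = 10 − 3·3
1 = −3·53 + 16·10
1 = 16·1759 − 531·53
So 53·(-531) ≡ 1 (mod 1759), giving 53⁻¹ ≡ 1228.
x ≡ 53⁻¹·1150 ≡ 1228·1150 ≡ 1482 (mod 1759).

1482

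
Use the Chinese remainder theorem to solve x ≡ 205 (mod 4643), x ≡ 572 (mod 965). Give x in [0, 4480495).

1295602

Write x = 205 + 4643·k. Then 4643·k ≡ 572 − 205 ≡ 367 (mod 965).
Need 4643⁻¹ mod 965. Extended Euclid on (965, 783):
965 = 1×783 + 182
783 = 4×182 + 55
182 = 3×55 + 17
55 = 3×17 + 4
17 = 4×4 + 1
4 = 4×1 + 0
Back-substitute:
1 = 17 − 4·4
1 = −4·55 + 13·17
1 = 13·182 − 43·55
1 = −43·783 + 185·182
1 = 185·965 − 228·783
4643⁻¹ ≡ 737 (mod 965), so k ≡ 737·367 ≡ 279 (mod 965).
x = 205 + 4643·279 = 1295602.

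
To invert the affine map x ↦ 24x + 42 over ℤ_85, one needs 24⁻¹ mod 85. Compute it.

Extended Euclidean algorithm:
85 = 3·24 + 13
24 = 1·13 + 11
13 = 1·11 + 2
11 = 5·2 + 1
2 = 2·1 + 0
Since gcd(24, 85) = 1, back-substitute to write 1 as a combination:
1 = 11 − 5·2
1 = −5·13 + 6·11
1 = 6·24 − 11·13
1 = −11·85 + 39·24
So 24·39 ≡ 1 (mod 85).

39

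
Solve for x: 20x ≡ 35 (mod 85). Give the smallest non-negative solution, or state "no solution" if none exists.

6

First find gcd(20, 85):
85 = 4*20 + 5
20 = 4*5 + 0
gcd = 5 and 5 | 35, so solutions exist. Divide through by 5: 4x ≡ 7 (mod 17).
Now find 4⁻¹ mod 17:
17 = 4*4 + 1
4 = 4*1 + 0
Back-substitute:
1 = 17 − 4·4
So 4·(-4) ≡ 1 (mod 17), i.e. 4⁻¹ ≡ 13.
Then x ≡ 13·7 ≡ 6 (mod 17); the smallest non-negative solution is x = 6.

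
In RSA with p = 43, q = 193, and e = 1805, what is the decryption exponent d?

φ(n) = (p−1)(q−1) = 42·192 = 8064.
Need d with 1805·d ≡ 1 (mod 8064). Apply the extended Euclidean algorithm:
8064 = 4·1805 + 844
1805 = 2·844 + 117
844 = 7·117 + 25
117 = 4·25 + 17
25 = 1·17 + 8
17 = 2·8 + 1
8 = 8·1 + 0
Back-substitute:
1 = 17 − 2·8
1 = −2·25 + 3·17
1 = 3·117 − 14·25
1 = −14·844 + 101·117
1 = 101·1805 − 216·844
1 = −216·8064 + 965·1805
So 1805·965 ≡ 1 (mod 8064), hence d = 965.

965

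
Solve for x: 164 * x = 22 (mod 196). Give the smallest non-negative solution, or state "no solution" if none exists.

gcd(164, 196):
196 = 1·164 + 32
164 = 5·32 + 4
32 = 8·4 + 0
gcd = 4, but 4 ∤ 22, so the congruence has no solution.

no solution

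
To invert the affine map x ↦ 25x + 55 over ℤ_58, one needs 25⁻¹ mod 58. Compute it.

Extended Euclidean algorithm:
58 = 2×25 + 8
25 = 3×8 + 1
8 = 8×1 + 0
The gcd is 1. Working backward:
1 = 25 − 3·8
1 = −3·58 + 7·25
So 25·7 ≡ 1 (mod 58).

7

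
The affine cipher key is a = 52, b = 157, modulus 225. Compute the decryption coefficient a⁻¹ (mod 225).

13

Apply the Euclidean algorithm to 225 and 52:
225 = 4*52 + 17
52 = 3*17 + 1
17 = 17*1 + 0
Since gcd(52, 225) = 1, back-substitute to write 1 as a combination:
1 = 52 − 3·17
1 = −3·225 + 13·52
So 52·13 ≡ 1 (mod 225).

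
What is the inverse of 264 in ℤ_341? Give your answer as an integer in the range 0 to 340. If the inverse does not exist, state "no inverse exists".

Compute gcd(264, 341):
341 = 1*264 + 77
264 = 3*77 + 33
77 = 2*33 + 11
33 = 3*11 + 0
gcd(264, 341) = 11 ≠ 1, so 264 has no multiplicative inverse modulo 341.

no inverse exists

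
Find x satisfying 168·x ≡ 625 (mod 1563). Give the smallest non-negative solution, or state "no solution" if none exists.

gcd(168, 1563):
1563 = 9·168 + 51
168 = 3·51 + 15
51 = 3·15 + 6
15 = 2·6 + 3
6 = 2·3 + 0
gcd = 3, but 3 ∤ 625, so the congruence has no solution.

no solution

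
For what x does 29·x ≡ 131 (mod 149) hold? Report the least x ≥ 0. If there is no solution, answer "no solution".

First find gcd(29, 149):
149 = 5*29 + 4
29 = 7*4 + 1
4 = 4*1 + 0
gcd = 1, so a unique solution mod 149 exists.
Back-substitute for the Bézout coefficients:
1 = 29 − 7·4
1 = −7·149 + 36·29
So 29·(36) ≡ 1 (mod 149), giving 29⁻¹ ≡ 36.
x ≡ 29⁻¹·131 ≡ 36·131 ≡ 97 (mod 149).

97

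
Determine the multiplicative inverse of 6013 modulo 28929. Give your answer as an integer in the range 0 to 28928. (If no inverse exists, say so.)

13726

Run Euclid on (28929, 6013):
28929 = 4·6013 + 4877
6013 = 1·4877 + 1136
4877 = 4·1136 + 333
1136 = 3·333 + 137
333 = 2·137 + 59
137 = 2·59 + 19
59 = 3·19 + 2
19 = 9·2 + 1
2 = 2·1 + 0
The gcd is 1. Working backward:
1 = 19 − 9·2
1 = −9·59 + 28·19
1 = 28·137 − 65·59
1 = −65·333 + 158·137
1 = 158·1136 − 539·333
1 = −539·4877 + 2314·1136
1 = 2314·6013 − 2853·4877
1 = −2853·28929 + 13726·6013
So 6013·13726 ≡ 1 (mod 28929).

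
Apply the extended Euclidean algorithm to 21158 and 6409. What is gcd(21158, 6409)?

Apply Euclid's algorithm to 21158 and 6409:
21158 = 3·6409 + 1931
6409 = 3·1931 + 616
1931 = 3·616 + 83
616 = 7·83 + 35
83 = 2·35 + 13
35 = 2·13 + 9
13 = 1·9 + 4
9 = 2·4 + 1
4 = 4·1 + 0
gcd(21158, 6409) = 1.
Express as a combination:
1 = 9 − 2·4
1 = −2·13 + 3·9
1 = 3·35 − 8·13
1 = −8·83 + 19·35
1 = 19·616 − 141·83
1 = −141·1931 + 442·616
1 = 442·6409 − 1467·1931
1 = −1467·21158 + 4843·6409
So 1 = (-1467)·21158 + (4843)·6409.

1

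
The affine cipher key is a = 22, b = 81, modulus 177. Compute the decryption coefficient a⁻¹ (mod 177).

Extended Euclidean algorithm:
177 = 8·22 + 1
22 = 22·1 + 0
gcd = 1, so the inverse exists. Back-substitute:
1 = 177 − 8·22
So 22·(-8) ≡ 1 (mod 177), and -8 ≡ 169 (mod 177).

169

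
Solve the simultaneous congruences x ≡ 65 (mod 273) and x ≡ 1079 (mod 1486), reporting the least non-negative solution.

59033

Write x = 65 + 273·k. Then 273·k ≡ 1079 − 65 ≡ 1014 (mod 1486).
Need 273⁻¹ mod 1486. Extended Euclid on (1486, 273):
1486 = 5·273 + 121
273 = 2·121 + 31
121 = 3·31 + 28
31 = 1·28 + 3
28 = 9·3 + 1
3 = 3·1 + 0
Back-substitute:
1 = 28 − 9·3
1 = −9·31 + 10·28
1 = 10·121 − 39·31
1 = −39·273 + 88·121
1 = 88·1486 − 479·273
273⁻¹ ≡ 1007 (mod 1486), so k ≡ 1007·1014 ≡ 216 (mod 1486).
x = 65 + 273·216 = 59033.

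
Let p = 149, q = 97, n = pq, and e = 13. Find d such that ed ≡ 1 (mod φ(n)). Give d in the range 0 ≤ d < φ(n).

φ(n) = (p−1)(q−1) = 148·96 = 14208.
Need d with 13·d ≡ 1 (mod 14208). Apply the extended Euclidean algorithm:
14208 = 1092*13 + 12
13 = 1*12 + 1
12 = 12*1 + 0
Back-substitute:
1 = 13 − 12
1 = −14208 + 1093·13
So 13·1093 ≡ 1 (mod 14208), hence d = 1093.

1093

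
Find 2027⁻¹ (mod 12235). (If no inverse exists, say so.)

5028

Extended Euclidean algorithm:
12235 = 6×2027 + 73
2027 = 27×73 + 56
73 = 1×56 + 17
56 = 3×17 + 5
17 = 3×5 + 2
5 = 2×2 + 1
2 = 2×1 + 0
gcd = 1, so the inverse exists. Back-substitute:
1 = 5 − 2·2
1 = −2·17 + 7·5
1 = 7·56 − 23·17
1 = −23·73 + 30·56
1 = 30·2027 − 833·73
1 = −833·12235 + 5028·2027
So 2027·5028 ≡ 1 (mod 12235).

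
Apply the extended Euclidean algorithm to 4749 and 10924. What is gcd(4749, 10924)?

Euclidean algorithm:
10924 = 2·4749 + 1426
4749 = 3·1426 + 471
1426 = 3·471 + 13
471 = 36·13 + 3
13 = 4·3 + 1
3 = 3·1 + 0
gcd(4749, 10924) = 1.
Back-substituting:
1 = 13 − 4·3
1 = −4·471 + 145·13
1 = 145·1426 − 439·471
1 = −439·4749 + 1462·1426
1 = 1462·10924 − 3363·4749
So 1 = (1462)·10924 + (-3363)·4749.

1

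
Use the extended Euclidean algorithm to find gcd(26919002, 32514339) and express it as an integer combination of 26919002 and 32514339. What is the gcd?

Euclidean algorithm:
32514339 = 1*26919002 + 5595337
26919002 = 4*5595337 + 4537654
5595337 = 1*4537654 + 1057683
4537654 = 4*1057683 + 306922
1057683 = 3*306922 + 136917
306922 = 2*136917 + 33088
136917 = 4*33088 + 4565
33088 = 7*4565 + 1133
4565 = 4*1133 + 33
1133 = 34*33 + 11
33 = 3*11 + 0
gcd(26919002, 32514339) = 11.
Express as a combination:
11 = 1133 − 34·33
11 = −34·4565 + 137·1133
11 = 137·33088 − 993·4565
11 = −993·136917 + 4109·33088
11 = 4109·306922 − 9211·136917
11 = −9211·1057683 + 31742·306922
11 = 31742·4537654 − 136179·1057683
11 = −136179·5595337 + 167921·4537654
11 = 167921·26919002 − 807863·5595337
11 = −807863·32514339 + 975784·26919002
So 11 = (-807863)·32514339 + (975784)·26919002.

11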